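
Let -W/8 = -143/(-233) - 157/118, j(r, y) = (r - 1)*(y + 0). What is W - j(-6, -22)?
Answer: -2038210/13747 ≈ -148.27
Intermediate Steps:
j(r, y) = y*(-1 + r) (j(r, y) = (-1 + r)*y = y*(-1 + r))
W = 78828/13747 (W = -8*(-143/(-233) - 157/118) = -8*(-143*(-1/233) - 157*1/118) = -8*(143/233 - 157/118) = -8*(-19707/27494) = 78828/13747 ≈ 5.7342)
W - j(-6, -22) = 78828/13747 - (-22)*(-1 - 6) = 78828/13747 - (-22)*(-7) = 78828/13747 - 1*154 = 78828/13747 - 154 = -2038210/13747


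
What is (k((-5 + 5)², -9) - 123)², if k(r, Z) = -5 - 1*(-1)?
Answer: 16129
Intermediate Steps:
k(r, Z) = -4 (k(r, Z) = -5 + 1 = -4)
(k((-5 + 5)², -9) - 123)² = (-4 - 123)² = (-127)² = 16129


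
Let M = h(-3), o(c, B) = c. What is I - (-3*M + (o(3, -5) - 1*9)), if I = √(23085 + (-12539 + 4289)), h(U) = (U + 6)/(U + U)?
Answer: 9/2 + √14835 ≈ 126.30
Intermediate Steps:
h(U) = (6 + U)/(2*U) (h(U) = (6 + U)/((2*U)) = (6 + U)*(1/(2*U)) = (6 + U)/(2*U))
M = -½ (M = (½)*(6 - 3)/(-3) = (½)*(-⅓)*3 = -½ ≈ -0.50000)
I = √14835 (I = √(23085 - 8250) = √14835 ≈ 121.80)
I - (-3*M + (o(3, -5) - 1*9)) = √14835 - (-3*(-½) + (3 - 1*9)) = √14835 - (3/2 + (3 - 9)) = √14835 - (3/2 - 6) = √14835 - 1*(-9/2) = √14835 + 9/2 = 9/2 + √14835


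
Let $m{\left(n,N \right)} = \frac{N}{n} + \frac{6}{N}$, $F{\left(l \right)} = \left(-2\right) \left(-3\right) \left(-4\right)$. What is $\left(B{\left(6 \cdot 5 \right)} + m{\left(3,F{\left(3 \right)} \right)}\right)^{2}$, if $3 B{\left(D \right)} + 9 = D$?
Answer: $\frac{25}{16} \approx 1.5625$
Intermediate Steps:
$B{\left(D \right)} = -3 + \frac{D}{3}$
$F{\left(l \right)} = -24$ ($F{\left(l \right)} = 6 \left(-4\right) = -24$)
$m{\left(n,N \right)} = \frac{6}{N} + \frac{N}{n}$
$\left(B{\left(6 \cdot 5 \right)} + m{\left(3,F{\left(3 \right)} \right)}\right)^{2} = \left(\left(-3 + \frac{6 \cdot 5}{3}\right) + \left(\frac{6}{-24} - \frac{24}{3}\right)\right)^{2} = \left(\left(-3 + \frac{1}{3} \cdot 30\right) + \left(6 \left(- \frac{1}{24}\right) - 8\right)\right)^{2} = \left(\left(-3 + 10\right) - \frac{33}{4}\right)^{2} = \left(7 - \frac{33}{4}\right)^{2} = \left(- \frac{5}{4}\right)^{2} = \frac{25}{16}$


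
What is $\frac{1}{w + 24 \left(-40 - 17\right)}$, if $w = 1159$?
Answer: $- \frac{1}{209} \approx -0.0047847$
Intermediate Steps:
$\frac{1}{w + 24 \left(-40 - 17\right)} = \frac{1}{1159 + 24 \left(-40 - 17\right)} = \frac{1}{1159 + 24 \left(-57\right)} = \frac{1}{1159 - 1368} = \frac{1}{-209} = - \frac{1}{209}$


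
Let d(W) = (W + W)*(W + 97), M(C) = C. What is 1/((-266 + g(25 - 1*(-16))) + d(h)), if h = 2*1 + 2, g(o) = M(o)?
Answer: 1/583 ≈ 0.0017153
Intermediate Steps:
g(o) = o
h = 4 (h = 2 + 2 = 4)
d(W) = 2*W*(97 + W) (d(W) = (2*W)*(97 + W) = 2*W*(97 + W))
1/((-266 + g(25 - 1*(-16))) + d(h)) = 1/((-266 + (25 - 1*(-16))) + 2*4*(97 + 4)) = 1/((-266 + (25 + 16)) + 2*4*101) = 1/((-266 + 41) + 808) = 1/(-225 + 808) = 1/583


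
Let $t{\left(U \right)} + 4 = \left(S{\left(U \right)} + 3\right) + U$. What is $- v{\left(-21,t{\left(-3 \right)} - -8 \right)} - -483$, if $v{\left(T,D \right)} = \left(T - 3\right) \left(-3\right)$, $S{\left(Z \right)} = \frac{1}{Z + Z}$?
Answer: $411$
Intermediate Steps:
$S{\left(Z \right)} = \frac{1}{2 Z}$
$t{\left(U \right)} = -1 + U + \frac{1}{2 U}$ ($t{\left(U \right)} = -4 + \left(\left(\frac{1}{2 U} + 3\right) + U\right) = -4 + \left(\left(3 + \frac{1}{2 U}\right) + U\right) = -4 + \left(3 + U + \frac{1}{2 U}\right) = -1 + U + \frac{1}{2 U}$)
$v{\left(T,D \right)} = 9 - 3 T$ ($v{\left(T,D \right)} = \left(-3 + T\right) \left(-3\right) = 9 - 3 T$)
$- v{\left(-21,t{\left(-3 \right)} - -8 \right)} - -483 = - (9 - -63) - -483 = - (9 + 63) + 483 = \left(-1\right) 72 + 483 = -72 + 483 = 411$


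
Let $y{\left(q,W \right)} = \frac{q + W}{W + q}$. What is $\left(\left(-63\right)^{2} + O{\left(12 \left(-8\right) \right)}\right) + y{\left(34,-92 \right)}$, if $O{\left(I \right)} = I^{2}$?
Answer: $13186$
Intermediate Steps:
$y{\left(q,W \right)} = 1$ ($y{\left(q,W \right)} = \frac{W + q}{W + q} = 1$)
$\left(\left(-63\right)^{2} + O{\left(12 \left(-8\right) \right)}\right) + y{\left(34,-92 \right)} = \left(\left(-63\right)^{2} + \left(12 \left(-8\right)\right)^{2}\right) + 1 = \left(3969 + \left(-96\right)^{2}\right) + 1 = \left(3969 + 9216\right) + 1 = 13185 + 1 = 13186$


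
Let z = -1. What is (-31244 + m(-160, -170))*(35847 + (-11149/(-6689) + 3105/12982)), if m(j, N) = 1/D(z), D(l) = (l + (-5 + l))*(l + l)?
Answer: -1361671597701033135/1215712372 ≈ -1.1201e+9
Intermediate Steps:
D(l) = 2*l*(-5 + 2*l) (D(l) = (-5 + 2*l)*(2*l) = 2*l*(-5 + 2*l))
m(j, N) = 1/14 (m(j, N) = 1/(2*(-1)*(-5 + 2*(-1))) = 1/(2*(-1)*(-5 - 2)) = 1/(2*(-1)*(-7)) = 1/14)
(-31244 + m(-160, -170))*(35847 + (-11149/(-6689) + 3105/12982)) = (-31244 + 1/14)*(35847 + (-11149/(-6689) + 3105/12982)) = -437415*(35847 + (-11149*(-1/6689) + 3105*(1/12982)))/14 = -437415*(35847 + (11149/6689 + 3105/12982))/14 = -437415*(35847 + 165505663/86836598)/14 = -437415/14*3112997034169/86836598 = -1361671597701033135/1215712372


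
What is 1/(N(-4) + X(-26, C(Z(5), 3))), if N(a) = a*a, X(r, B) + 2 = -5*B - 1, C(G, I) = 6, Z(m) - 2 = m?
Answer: -1/17 ≈ -0.058824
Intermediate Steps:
Z(m) = 2 + m
X(r, B) = -3 - 5*B (X(r, B) = -2 + (-5*B - 1) = -2 + (-1 - 5*B) = -3 - 5*B)
N(a) = a²
1/(N(-4) + X(-26, C(Z(5), 3))) = 1/((-4)² + (-3 - 5*6)) = 1/(16 + (-3 - 30)) = 1/(16 - 33) = 1/(-17) = -1/17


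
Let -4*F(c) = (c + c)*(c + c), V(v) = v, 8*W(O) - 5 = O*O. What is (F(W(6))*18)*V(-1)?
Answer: 15129/32 ≈ 472.78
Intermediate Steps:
W(O) = 5/8 + O**2/8 (W(O) = 5/8 + (O*O)/8 = 5/8 + O**2/8)
F(c) = -c**2 (F(c) = -(c + c)*(c + c)/4 = -2*c*2*c/4 = -c**2)
(F(W(6))*18)*V(-1) = (-(5/8 + (1/8)*6**2)**2*18)*(-1) = (-(5/8 + (1/8)*36)**2*18)*(-1) = (-(5/8 + 9/2)**2*18)*(-1) = (-(41/8)**2*18)*(-1) = (-1*1681/64*18)*(-1) = -1681/64*18*(-1) = -15129/32*(-1) = 15129/32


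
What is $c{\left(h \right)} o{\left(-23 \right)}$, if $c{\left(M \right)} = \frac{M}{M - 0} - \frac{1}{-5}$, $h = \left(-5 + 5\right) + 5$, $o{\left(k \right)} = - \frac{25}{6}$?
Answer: $-5$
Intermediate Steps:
$o{\left(k \right)} = - \frac{25}{6}$ ($o{\left(k \right)} = \left(-25\right) \frac{1}{6} = - \frac{25}{6}$)
$h = 5$ ($h = 0 + 5 = 5$)
$c{\left(M \right)} = \frac{6}{5}$ ($c{\left(M \right)} = \frac{M}{M + 0} - - \frac{1}{5} = \frac{M}{M} + \frac{1}{5} = 1 + \frac{1}{5} = \frac{6}{5}$)
$c{\left(h \right)} o{\left(-23 \right)} = \frac{6}{5} \left(- \frac{25}{6}\right) = -5$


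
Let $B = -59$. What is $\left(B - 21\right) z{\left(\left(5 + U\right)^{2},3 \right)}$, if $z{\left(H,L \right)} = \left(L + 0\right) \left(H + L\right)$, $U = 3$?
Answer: $-16080$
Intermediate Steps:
$z{\left(H,L \right)} = L \left(H + L\right)$
$\left(B - 21\right) z{\left(\left(5 + U\right)^{2},3 \right)} = \left(-59 - 21\right) 3 \left(\left(5 + 3\right)^{2} + 3\right) = - 80 \cdot 3 \left(8^{2} + 3\right) = - 80 \cdot 3 \left(64 + 3\right) = - 80 \cdot 3 \cdot 67 = \left(-80\right) 201 = -16080$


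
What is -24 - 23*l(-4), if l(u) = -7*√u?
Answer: -24 + 322*I ≈ -24.0 + 322.0*I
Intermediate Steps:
-24 - 23*l(-4) = -24 - (-161)*√(-4) = -24 - (-161)*2*I = -24 - (-322)*I = -24 + 322*I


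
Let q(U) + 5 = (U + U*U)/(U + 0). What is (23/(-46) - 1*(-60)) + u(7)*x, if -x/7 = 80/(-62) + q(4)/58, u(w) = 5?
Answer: 6489/62 ≈ 104.66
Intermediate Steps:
q(U) = -5 + (U + U²)/U (q(U) = -5 + (U + U*U)/(U + 0) = -5 + (U + U²)/U)
x = 280/31 (x = -7*(80/(-62) + (-4 + 4)/58) = -7*(80*(-1/62) + 0*(1/58)) = -7*(-40/31 + 0) = -7*(-40/31) = 280/31 ≈ 9.0323)
(23/(-46) - 1*(-60)) + u(7)*x = (23/(-46) - 1*(-60)) + 5*(280/31) = (23*(-1/46) + 60) + 1400/31 = (-½ + 60) + 1400/31 = 119/2 + 1400/31 = 6489/62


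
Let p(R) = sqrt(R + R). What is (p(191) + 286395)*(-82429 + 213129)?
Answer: 37431826500 + 130700*sqrt(382) ≈ 3.7434e+10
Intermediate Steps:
p(R) = sqrt(2)*sqrt(R) (p(R) = sqrt(2*R) = sqrt(2)*sqrt(R))
(p(191) + 286395)*(-82429 + 213129) = (sqrt(2)*sqrt(191) + 286395)*(-82429 + 213129) = (sqrt(382) + 286395)*130700 = (286395 + sqrt(382))*130700 = 37431826500 + 130700*sqrt(382)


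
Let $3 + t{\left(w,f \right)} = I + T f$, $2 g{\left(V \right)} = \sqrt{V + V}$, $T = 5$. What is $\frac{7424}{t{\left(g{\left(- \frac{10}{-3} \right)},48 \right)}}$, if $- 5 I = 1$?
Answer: $\frac{1160}{37} \approx 31.351$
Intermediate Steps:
$I = - \frac{1}{5}$ ($I = \left(- \frac{1}{5}\right) 1 = - \frac{1}{5} \approx -0.2$)
$g{\left(V \right)} = \frac{\sqrt{2} \sqrt{V}}{2}$ ($g{\left(V \right)} = \frac{\sqrt{V + V}}{2} = \frac{\sqrt{2 V}}{2} = \frac{\sqrt{2} \sqrt{V}}{2}$)
$t{\left(w,f \right)} = - \frac{16}{5} + 5 f$ ($t{\left(w,f \right)} = -3 + \left(- \frac{1}{5} + 5 f\right) = - \frac{16}{5} + 5 f$)
$\frac{7424}{t{\left(g{\left(- \frac{10}{-3} \right)},48 \right)}} = \frac{7424}{- \frac{16}{5} + 5 \cdot 48} = \frac{7424}{- \frac{16}{5} + 240} = \frac{7424}{\frac{1184}{5}} = 7424 \cdot \frac{5}{1184} = \frac{1160}{37}$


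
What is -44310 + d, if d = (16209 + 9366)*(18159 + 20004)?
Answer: 975974415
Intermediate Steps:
d = 976018725 (d = 25575*38163 = 976018725)
-44310 + d = -44310 + 976018725 = 975974415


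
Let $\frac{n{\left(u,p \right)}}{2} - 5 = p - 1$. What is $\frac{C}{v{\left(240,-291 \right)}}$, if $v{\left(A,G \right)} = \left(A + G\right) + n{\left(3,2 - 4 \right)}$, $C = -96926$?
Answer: $\frac{96926}{47} \approx 2062.3$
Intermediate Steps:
$n{\left(u,p \right)} = 8 + 2 p$ ($n{\left(u,p \right)} = 10 + 2 \left(p - 1\right) = 10 + 2 \left(-1 + p\right) = 10 + \left(-2 + 2 p\right) = 8 + 2 p$)
$v{\left(A,G \right)} = 4 + A + G$ ($v{\left(A,G \right)} = \left(A + G\right) + \left(8 + 2 \left(2 - 4\right)\right) = \left(A + G\right) + \left(8 + 2 \left(-2\right)\right) = \left(A + G\right) + \left(8 - 4\right) = \left(A + G\right) + 4 = 4 + A + G$)
$\frac{C}{v{\left(240,-291 \right)}} = - \frac{96926}{4 + 240 - 291} = - \frac{96926}{-47} = \left(-96926\right) \left(- \frac{1}{47}\right) = \frac{96926}{47}$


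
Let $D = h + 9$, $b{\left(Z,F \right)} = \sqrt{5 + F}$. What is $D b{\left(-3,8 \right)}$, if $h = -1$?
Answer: $8 \sqrt{13} \approx 28.844$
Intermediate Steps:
$D = 8$ ($D = -1 + 9 = 8$)
$D b{\left(-3,8 \right)} = 8 \sqrt{5 + 8} = 8 \sqrt{13}$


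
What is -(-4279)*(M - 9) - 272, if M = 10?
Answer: 4007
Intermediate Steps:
-(-4279)*(M - 9) - 272 = -(-4279)*(10 - 9) - 272 = -(-4279) - 272 = -389*(-11) - 272 = 4279 - 272 = 4007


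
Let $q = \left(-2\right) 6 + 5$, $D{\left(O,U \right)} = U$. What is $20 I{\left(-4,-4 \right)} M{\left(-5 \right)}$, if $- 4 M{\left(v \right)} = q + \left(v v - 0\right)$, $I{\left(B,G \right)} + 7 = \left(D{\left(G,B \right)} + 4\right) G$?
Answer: $630$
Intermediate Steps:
$q = -7$ ($q = -12 + 5 = -7$)
$I{\left(B,G \right)} = -7 + G \left(4 + B\right)$ ($I{\left(B,G \right)} = -7 + \left(B + 4\right) G = -7 + \left(4 + B\right) G = -7 + G \left(4 + B\right)$)
$M{\left(v \right)} = \frac{7}{4} - \frac{v^{2}}{4}$ ($M{\left(v \right)} = - \frac{-7 + \left(v v - 0\right)}{4} = - \frac{-7 + \left(v^{2} + 0\right)}{4} = - \frac{-7 + v^{2}}{4} = \frac{7}{4} - \frac{v^{2}}{4}$)
$20 I{\left(-4,-4 \right)} M{\left(-5 \right)} = 20 \left(-7 + 4 \left(-4\right) - -16\right) \left(\frac{7}{4} - \frac{\left(-5\right)^{2}}{4}\right) = 20 \left(-7 - 16 + 16\right) \left(\frac{7}{4} - \frac{25}{4}\right) = 20 \left(-7\right) \left(\frac{7}{4} - \frac{25}{4}\right) = \left(-140\right) \left(- \frac{9}{2}\right) = 630$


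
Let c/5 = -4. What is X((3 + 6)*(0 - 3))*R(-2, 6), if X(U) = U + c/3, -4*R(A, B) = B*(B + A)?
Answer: 202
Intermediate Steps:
c = -20 (c = 5*(-4) = -20)
R(A, B) = -B*(A + B)/4 (R(A, B) = -B*(B + A)/4 = -B*(A + B)/4)
X(U) = -20/3 + U (X(U) = U - 20/3 = -20/3 + U)
X((3 + 6)*(0 - 3))*R(-2, 6) = (-20/3 + (3 + 6)*(0 - 3))*(-¼*6*(-2 + 6)) = (-20/3 + 9*(-3))*(-¼*6*4) = (-20/3 - 27)*(-6) = -101/3*(-6) = 202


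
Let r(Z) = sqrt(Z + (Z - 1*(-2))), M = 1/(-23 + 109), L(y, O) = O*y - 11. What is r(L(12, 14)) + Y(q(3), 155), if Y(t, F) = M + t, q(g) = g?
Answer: 259/86 + 2*sqrt(79) ≈ 20.788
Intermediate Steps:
L(y, O) = -11 + O*y
M = 1/86 ≈ 0.011628
Y(t, F) = 1/86 + t
r(Z) = sqrt(2 + 2*Z) (r(Z) = sqrt(Z + (Z + 2)) = sqrt(Z + (2 + Z)) = sqrt(2 + 2*Z))
r(L(12, 14)) + Y(q(3), 155) = sqrt(2 + 2*(-11 + 14*12)) + (1/86 + 3) = sqrt(2 + 2*(-11 + 168)) + 259/86 = sqrt(2 + 2*157) + 259/86 = sqrt(2 + 314) + 259/86 = sqrt(316) + 259/86 = 2*sqrt(79) + 259/86 = 259/86 + 2*sqrt(79)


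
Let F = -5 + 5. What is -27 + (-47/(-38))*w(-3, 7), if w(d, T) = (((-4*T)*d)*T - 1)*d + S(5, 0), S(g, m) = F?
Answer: -83793/38 ≈ -2205.1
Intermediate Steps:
F = 0
S(g, m) = 0
w(d, T) = d*(-1 - 4*d*T²) (w(d, T) = (((-4*T)*d)*T - 1)*d + 0 = ((-4*T*d)*T - 1)*d + 0 = (-4*d*T² - 1)*d + 0 = (-1 - 4*d*T²)*d + 0 = d*(-1 - 4*d*T²) + 0 = d*(-1 - 4*d*T²))
-27 + (-47/(-38))*w(-3, 7) = -27 + (-47/(-38))*(-3*(-1 - 4*(-3)*7²)) = -27 + (-47*(-1/38))*(-3*(-1 - 4*(-3)*49)) = -27 + 47*(-3*(-1 + 588))/38 = -27 + 47*(-3*587)/38 = -27 + (47/38)*(-1761) = -27 - 82767/38 = -83793/38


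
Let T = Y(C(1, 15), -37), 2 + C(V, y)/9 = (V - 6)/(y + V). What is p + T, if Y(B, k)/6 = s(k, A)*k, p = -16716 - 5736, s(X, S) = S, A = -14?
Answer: -19344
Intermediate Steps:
C(V, y) = -18 + 9*(-6 + V)/(V + y) (C(V, y) = -18 + 9*((V - 6)/(y + V)) = -18 + 9*((-6 + V)/(V + y)) = -18 + 9*(-6 + V)/(V + y))
p = -22452
Y(B, k) = -84*k (Y(B, k) = 6*(-14*k) = -84*k)
T = 3108 (T = -84*(-37) = 3108)
p + T = -22452 + 3108 = -19344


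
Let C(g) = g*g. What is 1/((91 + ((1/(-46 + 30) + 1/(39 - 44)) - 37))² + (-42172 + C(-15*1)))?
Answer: -6400/249979399 ≈ -2.5602e-5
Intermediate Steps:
C(g) = g²
1/((91 + ((1/(-46 + 30) + 1/(39 - 44)) - 37))² + (-42172 + C(-15*1))) = 1/((91 + ((1/(-46 + 30) + 1/(39 - 44)) - 37))² + (-42172 + (-15*1)²)) = 1/((91 + ((1/(-16) + 1/(-5)) - 37))² + (-42172 + (-15)²)) = 1/((91 + ((-1/16 - ⅕) - 37))² + (-42172 + 225)) = 1/((91 + (-21/80 - 37))² - 41947) = 1/((91 - 2981/80)² - 41947) = 1/((4299/80)² - 41947) = 1/(18481401/6400 - 41947) = 1/(-249979399/6400) = -6400/249979399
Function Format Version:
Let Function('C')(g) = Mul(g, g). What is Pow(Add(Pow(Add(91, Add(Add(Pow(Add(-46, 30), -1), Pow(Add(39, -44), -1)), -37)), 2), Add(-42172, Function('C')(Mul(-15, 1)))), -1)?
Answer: Rational(-6400, 249979399) ≈ -2.5602e-5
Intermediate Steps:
Function('C')(g) = Pow(g, 2)
Pow(Add(Pow(Add(91, Add(Add(Pow(Add(-46, 30), -1), Pow(Add(39, -44), -1)), -37)), 2), Add(-42172, Function('C')(Mul(-15, 1)))), -1) = Pow(Add(Pow(Add(91, Add(Add(Pow(Add(-46, 30), -1), Pow(Add(39, -44), -1)), -37)), 2), Add(-42172, Pow(Mul(-15, 1), 2))), -1) = Pow(Add(Pow(Add(91, Add(Add(Pow(-16, -1), Pow(-5, -1)), -37)), 2), Add(-42172, Pow(-15, 2))), -1) = Pow(Add(Pow(Add(91, Add(Add(Rational(-1, 16), Rational(-1, 5)), -37)), 2), Add(-42172, 225)), -1) = Pow(Add(Pow(Add(91, Add(Rational(-21, 80), -37)), 2), -41947), -1) = Pow(Add(Pow(Add(91, Rational(-2981, 80)), 2), -41947), -1) = Pow(Add(Pow(Rational(4299, 80), 2), -41947), -1) = Pow(Add(Rational(18481401, 6400), -41947), -1) = Pow(Rational(-249979399, 6400), -1) = Rational(-6400, 249979399)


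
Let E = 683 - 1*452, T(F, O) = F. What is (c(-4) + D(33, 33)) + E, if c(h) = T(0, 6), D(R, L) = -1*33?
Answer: 198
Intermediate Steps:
D(R, L) = -33
c(h) = 0
E = 231 (E = 683 - 452 = 231)
(c(-4) + D(33, 33)) + E = (0 - 33) + 231 = -33 + 231 = 198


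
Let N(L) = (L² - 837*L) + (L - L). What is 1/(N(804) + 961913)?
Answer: 1/935381 ≈ 1.0691e-6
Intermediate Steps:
N(L) = L² - 837*L (N(L) = (L² - 837*L) + 0 = L² - 837*L)
1/(N(804) + 961913) = 1/(804*(-837 + 804) + 961913) = 1/(804*(-33) + 961913) = 1/(-26532 + 961913) = 1/935381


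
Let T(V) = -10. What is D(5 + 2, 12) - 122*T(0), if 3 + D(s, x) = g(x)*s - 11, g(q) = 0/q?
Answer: 1206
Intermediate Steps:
g(q) = 0
D(s, x) = -14 (D(s, x) = -3 + (0*s - 11) = -3 + (0 - 11) = -3 - 11 = -14)
D(5 + 2, 12) - 122*T(0) = -14 - 122*(-10) = -14 + 1220 = 1206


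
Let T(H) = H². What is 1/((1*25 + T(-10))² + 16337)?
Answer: 1/31962 ≈ 3.1287e-5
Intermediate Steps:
1/((1*25 + T(-10))² + 16337) = 1/((1*25 + (-10)²)² + 16337) = 1/((25 + 100)² + 16337) = 1/(125² + 16337) = 1/(15625 + 16337) = 1/31962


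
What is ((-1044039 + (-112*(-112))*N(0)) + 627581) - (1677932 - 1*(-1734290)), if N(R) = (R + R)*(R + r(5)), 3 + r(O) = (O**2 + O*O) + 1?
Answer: -3828680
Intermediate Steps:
r(O) = -2 + 2*O**2 (r(O) = -3 + ((O**2 + O*O) + 1) = -3 + ((O**2 + O**2) + 1) = -3 + (2*O**2 + 1) = -3 + (1 + 2*O**2) = -2 + 2*O**2)
N(R) = 2*R*(48 + R) (N(R) = (R + R)*(R + (-2 + 2*5**2)) = (2*R)*(R + (-2 + 2*25)) = (2*R)*(R + (-2 + 50)) = (2*R)*(R + 48) = (2*R)*(48 + R) = 2*R*(48 + R))
((-1044039 + (-112*(-112))*N(0)) + 627581) - (1677932 - 1*(-1734290)) = ((-1044039 + (-112*(-112))*(2*0*(48 + 0))) + 627581) - (1677932 - 1*(-1734290)) = ((-1044039 + 12544*(2*0*48)) + 627581) - (1677932 + 1734290) = ((-1044039 + 12544*0) + 627581) - 1*3412222 = ((-1044039 + 0) + 627581) - 3412222 = (-1044039 + 627581) - 3412222 = -416458 - 3412222 = -3828680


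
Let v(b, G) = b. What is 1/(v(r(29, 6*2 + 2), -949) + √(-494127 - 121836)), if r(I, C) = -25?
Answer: -25/616588 - I*√615963/616588 ≈ -4.0546e-5 - 0.0012729*I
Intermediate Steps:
1/(v(r(29, 6*2 + 2), -949) + √(-494127 - 121836)) = 1/(-25 + √(-494127 - 121836)) = 1/(-25 + √(-615963)) = 1/(-25 + I*√615963)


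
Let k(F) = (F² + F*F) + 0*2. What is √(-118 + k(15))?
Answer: 2*√83 ≈ 18.221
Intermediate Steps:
k(F) = 2*F² (k(F) = (F² + F²) + 0 = 2*F² + 0 = 2*F²)
√(-118 + k(15)) = √(-118 + 2*15²) = √(-118 + 2*225) = √(-118 + 450) = √332 = 2*√83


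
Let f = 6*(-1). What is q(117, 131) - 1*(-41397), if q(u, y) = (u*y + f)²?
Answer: 234774438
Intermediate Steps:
f = -6
q(u, y) = (-6 + u*y)² (q(u, y) = (u*y - 6)² = (-6 + u*y)²)
q(117, 131) - 1*(-41397) = (-6 + 117*131)² - 1*(-41397) = (-6 + 15327)² + 41397 = 15321² + 41397 = 234733041 + 41397 = 234774438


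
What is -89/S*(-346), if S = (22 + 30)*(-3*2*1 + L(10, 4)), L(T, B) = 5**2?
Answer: 15397/494 ≈ 31.168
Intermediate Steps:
L(T, B) = 25
S = 988 (S = (22 + 30)*(-3*2*1 + 25) = 52*(-6*1 + 25) = 52*(-6 + 25) = 52*19 = 988)
-89/S*(-346) = -89/988*(-346) = 15397/494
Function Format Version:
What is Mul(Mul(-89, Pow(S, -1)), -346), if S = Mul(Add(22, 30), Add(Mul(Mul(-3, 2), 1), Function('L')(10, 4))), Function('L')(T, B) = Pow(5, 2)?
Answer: Rational(15397, 494) ≈ 31.168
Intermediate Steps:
Function('L')(T, B) = 25
S = 988 (S = Mul(Add(22, 30), Add(Mul(Mul(-3, 2), 1), 25)) = Mul(52, Add(Mul(-6, 1), 25)) = Mul(52, Add(-6, 25)) = Mul(52, 19) = 988)
Mul(Mul(-89, Pow(S, -1)), -346) = Mul(Mul(-89, Pow(988, -1)), -346) = Mul(Mul(-89, Rational(1, 988)), -346) = Mul(Rational(-89, 988), -346) = Rational(15397, 494)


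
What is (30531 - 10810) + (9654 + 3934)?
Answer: 33309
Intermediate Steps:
(30531 - 10810) + (9654 + 3934) = 19721 + 13588 = 33309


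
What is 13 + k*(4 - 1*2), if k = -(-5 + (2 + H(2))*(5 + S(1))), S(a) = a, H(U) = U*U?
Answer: -49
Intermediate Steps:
H(U) = U²
k = -31 (k = -(-5 + (2 + 2²)*(5 + 1)) = -(-5 + (2 + 4)*6) = -(-5 + 6*6) = -(-5 + 36) = -1*31 = -31)
13 + k*(4 - 1*2) = 13 - 31*(4 - 1*2) = 13 - 31*(4 - 2) = 13 - 31*2 = 13 - 62 = -49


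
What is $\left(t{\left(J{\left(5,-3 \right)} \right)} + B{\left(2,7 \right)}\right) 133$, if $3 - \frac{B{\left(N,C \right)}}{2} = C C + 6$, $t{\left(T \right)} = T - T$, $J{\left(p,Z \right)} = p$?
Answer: $-13832$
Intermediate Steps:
$t{\left(T \right)} = 0$
$B{\left(N,C \right)} = -6 - 2 C^{2}$ ($B{\left(N,C \right)} = 6 - 2 \left(C C + 6\right) = 6 - 2 \left(C^{2} + 6\right) = 6 - 2 \left(6 + C^{2}\right) = 6 - \left(12 + 2 C^{2}\right) = -6 - 2 C^{2}$)
$\left(t{\left(J{\left(5,-3 \right)} \right)} + B{\left(2,7 \right)}\right) 133 = \left(0 - \left(6 + 2 \cdot 7^{2}\right)\right) 133 = \left(0 - 104\right) 133 = \left(-104\right) 133 = -13832$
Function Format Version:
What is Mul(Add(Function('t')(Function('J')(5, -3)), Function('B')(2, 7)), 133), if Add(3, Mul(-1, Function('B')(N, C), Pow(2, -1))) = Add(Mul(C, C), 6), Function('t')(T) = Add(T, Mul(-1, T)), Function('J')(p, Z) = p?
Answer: -13832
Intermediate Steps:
Function('t')(T) = 0
Function('B')(N, C) = Add(-6, Mul(-2, Pow(C, 2))) (Function('B')(N, C) = Add(6, Mul(-2, Add(Mul(C, C), 6))) = Add(6, Mul(-2, Add(Pow(C, 2), 6))) = Add(6, Mul(-2, Add(6, Pow(C, 2)))) = Add(6, Add(-12, Mul(-2, Pow(C, 2)))) = Add(-6, Mul(-2, Pow(C, 2))))
Mul(Add(Function('t')(Function('J')(5, -3)), Function('B')(2, 7)), 133) = Mul(Add(0, Add(-6, Mul(-2, Pow(7, 2)))), 133) = Mul(Add(0, Add(-6, Mul(-2, 49))), 133) = Mul(Add(0, Add(-6, -98)), 133) = Mul(Add(0, -104), 133) = Mul(-104, 133) = -13832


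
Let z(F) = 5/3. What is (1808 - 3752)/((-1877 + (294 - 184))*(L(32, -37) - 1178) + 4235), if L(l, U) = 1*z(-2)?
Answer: -27/28928 ≈ -0.00093335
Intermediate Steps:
z(F) = 5/3 (z(F) = 5*(⅓) = 5/3)
L(l, U) = 5/3 (L(l, U) = 1*(5/3) = 5/3)
(1808 - 3752)/((-1877 + (294 - 184))*(L(32, -37) - 1178) + 4235) = (1808 - 3752)/((-1877 + (294 - 184))*(5/3 - 1178) + 4235) = -1944/((-1877 + 110)*(-3529/3) + 4235) = -1944/(-1767*(-3529/3) + 4235) = -1944/(2078581 + 4235) = -1944/2082816 = -1944*1/2082816 = -27/28928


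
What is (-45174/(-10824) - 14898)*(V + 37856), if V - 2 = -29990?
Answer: -52850266721/451 ≈ -1.1718e+8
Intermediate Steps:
V = -29988 (V = 2 - 29990 = -29988)
(-45174/(-10824) - 14898)*(V + 37856) = (-45174/(-10824) - 14898)*(-29988 + 37856) = (-45174*(-1/10824) - 14898)*7868 = (7529/1804 - 14898)*7868 = -26868463/1804*7868 = -52850266721/451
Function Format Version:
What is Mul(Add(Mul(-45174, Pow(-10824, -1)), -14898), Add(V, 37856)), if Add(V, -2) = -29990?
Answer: Rational(-52850266721, 451) ≈ -1.1718e+8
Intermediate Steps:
V = -29988 (V = Add(2, -29990) = -29988)
Mul(Add(Mul(-45174, Pow(-10824, -1)), -14898), Add(V, 37856)) = Mul(Add(Mul(-45174, Pow(-10824, -1)), -14898), Add(-29988, 37856)) = Mul(Add(Mul(-45174, Rational(-1, 10824)), -14898), 7868) = Mul(Add(Rational(7529, 1804), -14898), 7868) = Mul(Rational(-26868463, 1804), 7868) = Rational(-52850266721, 451)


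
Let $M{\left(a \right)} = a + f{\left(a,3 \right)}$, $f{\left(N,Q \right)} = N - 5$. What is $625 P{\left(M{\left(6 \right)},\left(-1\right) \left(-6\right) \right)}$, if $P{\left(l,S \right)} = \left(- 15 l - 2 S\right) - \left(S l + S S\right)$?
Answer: $-121875$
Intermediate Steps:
$f{\left(N,Q \right)} = -5 + N$
$M{\left(a \right)} = -5 + 2 a$ ($M{\left(a \right)} = a + \left(-5 + a\right) = -5 + 2 a$)
$P{\left(l,S \right)} = - S^{2} - 15 l - 2 S - S l$ ($P{\left(l,S \right)} = \left(- 15 l - 2 S\right) - \left(S l + S^{2}\right) = \left(- 15 l - 2 S\right) - \left(S^{2} + S l\right) = - S^{2} - 15 l - 2 S - S l$)
$625 P{\left(M{\left(6 \right)},\left(-1\right) \left(-6\right) \right)} = 625 \left(- \left(\left(-1\right) \left(-6\right)\right)^{2} - 15 \left(-5 + 2 \cdot 6\right) - 2 \left(\left(-1\right) \left(-6\right)\right) - \left(-1\right) \left(-6\right) \left(-5 + 2 \cdot 6\right)\right) = 625 \left(- 6^{2} - 15 \left(-5 + 12\right) - 12 - 6 \left(-5 + 12\right)\right) = 625 \left(\left(-1\right) 36 - 105 - 12 - 6 \cdot 7\right) = 625 \left(-36 - 105 - 12 - 42\right) = 625 \left(-195\right) = -121875$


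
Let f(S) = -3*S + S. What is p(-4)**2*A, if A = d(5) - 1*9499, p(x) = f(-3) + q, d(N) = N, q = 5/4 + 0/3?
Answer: -3992227/8 ≈ -4.9903e+5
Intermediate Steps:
f(S) = -2*S
q = 5/4 (q = 5*(1/4) + 0*(1/3) = 5/4 + 0 = 5/4 ≈ 1.2500)
p(x) = 29/4 (p(x) = -2*(-3) + 5/4 = 6 + 5/4 = 29/4)
A = -9494 (A = 5 - 1*9499 = 5 - 9499 = -9494)
p(-4)**2*A = (29/4)**2*(-9494) = (841/16)*(-9494) = -3992227/8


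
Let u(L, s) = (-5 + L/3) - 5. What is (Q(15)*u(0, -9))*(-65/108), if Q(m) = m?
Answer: 1625/18 ≈ 90.278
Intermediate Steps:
u(L, s) = -10 + L/3 (u(L, s) = (-5 + L*(⅓)) - 5 = (-5 + L/3) - 5 = -10 + L/3)
(Q(15)*u(0, -9))*(-65/108) = (15*(-10 + (⅓)*0))*(-65/108) = (15*(-10 + 0))*(-65*1/108) = (15*(-10))*(-65/108) = -150*(-65/108) = 1625/18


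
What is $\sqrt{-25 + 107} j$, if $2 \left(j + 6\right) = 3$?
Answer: $- \frac{9 \sqrt{82}}{2} \approx -40.749$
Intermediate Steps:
$j = - \frac{9}{2}$ ($j = -6 + \frac{1}{2} \cdot 3 = -6 + \frac{3}{2} = - \frac{9}{2} \approx -4.5$)
$\sqrt{-25 + 107} j = \sqrt{-25 + 107} \left(- \frac{9}{2}\right) = \sqrt{82} \left(- \frac{9}{2}\right) = - \frac{9 \sqrt{82}}{2}$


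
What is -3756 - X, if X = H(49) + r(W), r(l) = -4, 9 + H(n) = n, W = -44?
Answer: -3792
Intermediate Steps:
H(n) = -9 + n
X = 36 (X = (-9 + 49) - 4 = 40 - 4 = 36)
-3756 - X = -3756 - 1*36 = -3756 - 36 = -3792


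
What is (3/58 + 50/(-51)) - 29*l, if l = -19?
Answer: 1627111/2958 ≈ 550.07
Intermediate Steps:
(3/58 + 50/(-51)) - 29*l = (3/58 + 50/(-51)) - 29*(-19) = (3*(1/58) + 50*(-1/51)) + 551 = (3/58 - 50/51) + 551 = -2747/2958 + 551 = 1627111/2958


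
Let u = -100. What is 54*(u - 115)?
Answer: -11610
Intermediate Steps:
54*(u - 115) = 54*(-100 - 115) = 54*(-215) = -11610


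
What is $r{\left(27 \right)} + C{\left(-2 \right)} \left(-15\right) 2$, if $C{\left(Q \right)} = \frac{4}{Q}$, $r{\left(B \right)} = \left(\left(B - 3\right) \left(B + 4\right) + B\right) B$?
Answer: $20877$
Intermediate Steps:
$r{\left(B \right)} = B \left(B + \left(-3 + B\right) \left(4 + B\right)\right)$ ($r{\left(B \right)} = \left(\left(-3 + B\right) \left(4 + B\right) + B\right) B = \left(B + \left(-3 + B\right) \left(4 + B\right)\right) B = B \left(B + \left(-3 + B\right) \left(4 + B\right)\right)$)
$r{\left(27 \right)} + C{\left(-2 \right)} \left(-15\right) 2 = 27 \left(-12 + 27^{2} + 2 \cdot 27\right) + \frac{4}{-2} \left(-15\right) 2 = 27 \left(-12 + 729 + 54\right) + 4 \left(- \frac{1}{2}\right) \left(-15\right) 2 = 27 \cdot 771 + \left(-2\right) \left(-15\right) 2 = 20817 + 30 \cdot 2 = 20817 + 60 = 20877$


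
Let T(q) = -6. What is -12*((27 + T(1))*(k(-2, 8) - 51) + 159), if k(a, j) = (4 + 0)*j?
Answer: 2880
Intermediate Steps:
k(a, j) = 4*j
-12*((27 + T(1))*(k(-2, 8) - 51) + 159) = -12*((27 - 6)*(4*8 - 51) + 159) = -12*(21*(32 - 51) + 159) = -12*(21*(-19) + 159) = -12*(-399 + 159) = -12*(-240) = 2880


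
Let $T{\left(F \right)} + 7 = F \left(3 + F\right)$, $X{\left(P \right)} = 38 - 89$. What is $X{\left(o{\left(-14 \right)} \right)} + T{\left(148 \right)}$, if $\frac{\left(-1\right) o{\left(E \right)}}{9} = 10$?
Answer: $22290$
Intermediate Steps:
$o{\left(E \right)} = -90$ ($o{\left(E \right)} = \left(-9\right) 10 = -90$)
$X{\left(P \right)} = -51$
$T{\left(F \right)} = -7 + F \left(3 + F\right)$
$X{\left(o{\left(-14 \right)} \right)} + T{\left(148 \right)} = -51 + \left(-7 + 148^{2} + 3 \cdot 148\right) = -51 + \left(-7 + 21904 + 444\right) = -51 + 22341 = 22290$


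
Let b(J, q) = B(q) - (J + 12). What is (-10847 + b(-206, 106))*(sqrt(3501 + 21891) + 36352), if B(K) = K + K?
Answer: -379551232 - 960572*sqrt(3) ≈ -3.8121e+8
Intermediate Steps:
B(K) = 2*K
b(J, q) = -12 - J + 2*q (b(J, q) = 2*q - (J + 12) = 2*q - (12 + J) = 2*q + (-12 - J) = -12 - J + 2*q)
(-10847 + b(-206, 106))*(sqrt(3501 + 21891) + 36352) = (-10847 + (-12 - 1*(-206) + 2*106))*(sqrt(3501 + 21891) + 36352) = (-10847 + (-12 + 206 + 212))*(sqrt(25392) + 36352) = (-10847 + 406)*(92*sqrt(3) + 36352) = -10441*(36352 + 92*sqrt(3)) = -379551232 - 960572*sqrt(3)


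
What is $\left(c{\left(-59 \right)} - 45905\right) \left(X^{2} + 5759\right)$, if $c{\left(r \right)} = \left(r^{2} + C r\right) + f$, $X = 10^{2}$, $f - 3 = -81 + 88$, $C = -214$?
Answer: $-469429092$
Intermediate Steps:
$f = 10$ ($f = 3 + \left(-81 + 88\right) = 3 + 7 = 10$)
$X = 100$
$c{\left(r \right)} = 10 + r^{2} - 214 r$ ($c{\left(r \right)} = \left(r^{2} - 214 r\right) + 10 = 10 + r^{2} - 214 r$)
$\left(c{\left(-59 \right)} - 45905\right) \left(X^{2} + 5759\right) = \left(\left(10 + \left(-59\right)^{2} - -12626\right) - 45905\right) \left(100^{2} + 5759\right) = \left(\left(10 + 3481 + 12626\right) - 45905\right) \left(10000 + 5759\right) = \left(16117 - 45905\right) 15759 = \left(-29788\right) 15759 = -469429092$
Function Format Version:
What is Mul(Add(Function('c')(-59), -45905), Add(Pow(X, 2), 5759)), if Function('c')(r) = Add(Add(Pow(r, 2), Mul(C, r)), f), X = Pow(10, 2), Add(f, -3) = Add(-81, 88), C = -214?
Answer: -469429092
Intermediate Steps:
f = 10 (f = Add(3, Add(-81, 88)) = Add(3, 7) = 10)
X = 100
Function('c')(r) = Add(10, Pow(r, 2), Mul(-214, r)) (Function('c')(r) = Add(Add(Pow(r, 2), Mul(-214, r)), 10) = Add(10, Pow(r, 2), Mul(-214, r)))
Mul(Add(Function('c')(-59), -45905), Add(Pow(X, 2), 5759)) = Mul(Add(Add(10, Pow(-59, 2), Mul(-214, -59)), -45905), Add(Pow(100, 2), 5759)) = Mul(Add(Add(10, 3481, 12626), -45905), Add(10000, 5759)) = Mul(Add(16117, -45905), 15759) = Mul(-29788, 15759) = -469429092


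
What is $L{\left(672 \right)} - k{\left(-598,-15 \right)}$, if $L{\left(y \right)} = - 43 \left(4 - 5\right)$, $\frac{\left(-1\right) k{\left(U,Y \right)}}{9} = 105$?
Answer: $988$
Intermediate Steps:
$k{\left(U,Y \right)} = -945$ ($k{\left(U,Y \right)} = \left(-9\right) 105 = -945$)
$L{\left(y \right)} = 43$ ($L{\left(y \right)} = \left(-43\right) \left(-1\right) = 43$)
$L{\left(672 \right)} - k{\left(-598,-15 \right)} = 43 - -945 = 43 + 945 = 988$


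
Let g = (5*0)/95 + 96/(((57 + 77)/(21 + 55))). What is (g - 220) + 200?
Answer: 2308/67 ≈ 34.448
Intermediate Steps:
g = 3648/67 (g = 0*(1/95) + 96/((134/76)) = 0 + 96/((134*(1/76))) = 0 + 96/(67/38) = 0 + 96*(38/67) = 0 + 3648/67 = 3648/67 ≈ 54.448)
(g - 220) + 200 = (3648/67 - 220) + 200 = -11092/67 + 200 = 2308/67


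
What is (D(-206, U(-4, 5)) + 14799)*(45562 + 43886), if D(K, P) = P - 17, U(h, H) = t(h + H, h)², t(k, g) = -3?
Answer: 1323025368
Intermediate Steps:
U(h, H) = 9 (U(h, H) = (-3)² = 9)
D(K, P) = -17 + P
(D(-206, U(-4, 5)) + 14799)*(45562 + 43886) = ((-17 + 9) + 14799)*(45562 + 43886) = (-8 + 14799)*89448 = 14791*89448 = 1323025368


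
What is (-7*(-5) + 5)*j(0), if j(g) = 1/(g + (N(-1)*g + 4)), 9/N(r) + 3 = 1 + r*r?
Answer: 10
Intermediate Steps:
N(r) = 9/(-2 + r**2) (N(r) = 9/(-3 + (1 + r*r)) = 9/(-3 + (1 + r**2)) = 9/(-2 + r**2))
j(g) = 1/(4 - 8*g) (j(g) = 1/(g + ((9/(-2 + (-1)**2))*g + 4)) = 1/(g + ((9/(-2 + 1))*g + 4)) = 1/(g + ((9/(-1))*g + 4)) = 1/(g + ((9*(-1))*g + 4)) = 1/(g + (-9*g + 4)) = 1/(g + (4 - 9*g)) = 1/(4 - 8*g))
(-7*(-5) + 5)*j(0) = (-7*(-5) + 5)*(1/(4*(1 - 2*0))) = (35 + 5)*(1/(4*(1 + 0))) = 40*((1/4)/1) = 40*((1/4)*1) = 40*(1/4) = 10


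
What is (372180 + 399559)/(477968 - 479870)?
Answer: -771739/1902 ≈ -405.75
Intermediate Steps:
(372180 + 399559)/(477968 - 479870) = 771739/(-1902) = 771739*(-1/1902) = -771739/1902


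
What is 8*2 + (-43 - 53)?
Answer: -80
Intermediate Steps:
8*2 + (-43 - 53) = 16 - 96 = -80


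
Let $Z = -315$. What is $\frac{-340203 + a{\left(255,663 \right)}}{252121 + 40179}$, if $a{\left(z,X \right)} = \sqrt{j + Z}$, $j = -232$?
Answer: $- \frac{340203}{292300} + \frac{i \sqrt{547}}{292300} \approx -1.1639 + 8.0014 \cdot 10^{-5} i$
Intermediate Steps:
$a{\left(z,X \right)} = i \sqrt{547}$ ($a{\left(z,X \right)} = \sqrt{-232 - 315} = \sqrt{-547} = i \sqrt{547}$)
$\frac{-340203 + a{\left(255,663 \right)}}{252121 + 40179} = \frac{-340203 + i \sqrt{547}}{252121 + 40179} = \frac{-340203 + i \sqrt{547}}{292300} = \left(-340203 + i \sqrt{547}\right) \frac{1}{292300} = - \frac{340203}{292300} + \frac{i \sqrt{547}}{292300}$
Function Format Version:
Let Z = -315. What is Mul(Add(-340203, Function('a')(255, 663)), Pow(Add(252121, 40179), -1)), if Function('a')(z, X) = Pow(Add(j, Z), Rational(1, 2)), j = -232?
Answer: Add(Rational(-340203, 292300), Mul(Rational(1, 292300), I, Pow(547, Rational(1, 2)))) ≈ Add(-1.1639, Mul(8.0014e-5, I))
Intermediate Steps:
Function('a')(z, X) = Mul(I, Pow(547, Rational(1, 2))) (Function('a')(z, X) = Pow(Add(-232, -315), Rational(1, 2)) = Pow(-547, Rational(1, 2)) = Mul(I, Pow(547, Rational(1, 2))))
Mul(Add(-340203, Function('a')(255, 663)), Pow(Add(252121, 40179), -1)) = Mul(Add(-340203, Mul(I, Pow(547, Rational(1, 2)))), Pow(Add(252121, 40179), -1)) = Mul(Add(-340203, Mul(I, Pow(547, Rational(1, 2)))), Pow(292300, -1)) = Mul(Add(-340203, Mul(I, Pow(547, Rational(1, 2)))), Rational(1, 292300)) = Add(Rational(-340203, 292300), Mul(Rational(1, 292300), I, Pow(547, Rational(1, 2))))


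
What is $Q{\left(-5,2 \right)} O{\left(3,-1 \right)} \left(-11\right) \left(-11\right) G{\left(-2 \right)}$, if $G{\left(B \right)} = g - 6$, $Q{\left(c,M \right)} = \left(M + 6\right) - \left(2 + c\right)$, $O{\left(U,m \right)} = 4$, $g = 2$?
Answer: $-21296$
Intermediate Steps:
$Q{\left(c,M \right)} = 4 + M - c$ ($Q{\left(c,M \right)} = \left(6 + M\right) - \left(2 + c\right) = 4 + M - c$)
$G{\left(B \right)} = -4$ ($G{\left(B \right)} = 2 - 6 = -4$)
$Q{\left(-5,2 \right)} O{\left(3,-1 \right)} \left(-11\right) \left(-11\right) G{\left(-2 \right)} = \left(4 + 2 - -5\right) 4 \left(-11\right) \left(-11\right) \left(-4\right) = \left(4 + 2 + 5\right) \left(\left(-44\right) \left(-11\right)\right) \left(-4\right) = 11 \cdot 484 \left(-4\right) = 5324 \left(-4\right) = -21296$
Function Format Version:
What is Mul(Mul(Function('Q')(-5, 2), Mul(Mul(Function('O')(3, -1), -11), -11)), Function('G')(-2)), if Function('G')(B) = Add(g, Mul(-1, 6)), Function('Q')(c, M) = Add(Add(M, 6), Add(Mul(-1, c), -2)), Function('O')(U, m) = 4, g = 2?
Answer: -21296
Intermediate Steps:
Function('Q')(c, M) = Add(4, M, Mul(-1, c)) (Function('Q')(c, M) = Add(Add(6, M), Add(-2, Mul(-1, c))) = Add(4, M, Mul(-1, c)))
Function('G')(B) = -4 (Function('G')(B) = Add(2, Mul(-1, 6)) = Add(2, -6) = -4)
Mul(Mul(Function('Q')(-5, 2), Mul(Mul(Function('O')(3, -1), -11), -11)), Function('G')(-2)) = Mul(Mul(Add(4, 2, Mul(-1, -5)), Mul(Mul(4, -11), -11)), -4) = Mul(Mul(Add(4, 2, 5), Mul(-44, -11)), -4) = Mul(Mul(11, 484), -4) = Mul(5324, -4) = -21296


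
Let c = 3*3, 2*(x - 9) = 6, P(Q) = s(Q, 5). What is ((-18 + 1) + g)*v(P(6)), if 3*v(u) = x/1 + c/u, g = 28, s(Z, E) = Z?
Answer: 99/2 ≈ 49.500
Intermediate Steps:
P(Q) = Q
x = 12 (x = 9 + (½)*6 = 9 + 3 = 12)
c = 9
v(u) = 4 + 3/u (v(u) = (12/1 + 9/u)/3 = (12*1 + 9/u)/3 = (12 + 9/u)/3 = 4 + 3/u)
((-18 + 1) + g)*v(P(6)) = ((-18 + 1) + 28)*(4 + 3/6) = (-17 + 28)*(4 + 3*(⅙)) = 11*(4 + ½) = 11*(9/2) = 99/2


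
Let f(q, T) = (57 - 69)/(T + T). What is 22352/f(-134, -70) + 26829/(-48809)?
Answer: 38184176393/146427 ≈ 2.6077e+5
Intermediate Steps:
f(q, T) = -6/T (f(q, T) = -12*1/(2*T) = -6/T)
22352/f(-134, -70) + 26829/(-48809) = 22352/((-6/(-70))) + 26829/(-48809) = 22352/((-6*(-1/70))) + 26829*(-1/48809) = 22352/(3/35) - 26829/48809 = 22352*(35/3) - 26829/48809 = 782320/3 - 26829/48809 = 38184176393/146427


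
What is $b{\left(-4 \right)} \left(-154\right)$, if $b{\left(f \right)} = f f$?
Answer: $-2464$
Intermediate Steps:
$b{\left(f \right)} = f^{2}$
$b{\left(-4 \right)} \left(-154\right) = \left(-4\right)^{2} \left(-154\right) = 16 \left(-154\right) = -2464$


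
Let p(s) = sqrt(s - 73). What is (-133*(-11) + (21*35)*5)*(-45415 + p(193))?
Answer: -233342270 + 10276*sqrt(30) ≈ -2.3329e+8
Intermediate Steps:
p(s) = sqrt(-73 + s)
(-133*(-11) + (21*35)*5)*(-45415 + p(193)) = (-133*(-11) + (21*35)*5)*(-45415 + sqrt(-73 + 193)) = (1463 + 735*5)*(-45415 + sqrt(120)) = (1463 + 3675)*(-45415 + 2*sqrt(30)) = 5138*(-45415 + 2*sqrt(30)) = -233342270 + 10276*sqrt(30)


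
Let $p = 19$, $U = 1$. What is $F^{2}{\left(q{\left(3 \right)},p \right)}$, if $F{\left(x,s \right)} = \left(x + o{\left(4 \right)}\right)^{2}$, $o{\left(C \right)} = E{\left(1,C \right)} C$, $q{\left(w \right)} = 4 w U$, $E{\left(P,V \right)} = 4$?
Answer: $614656$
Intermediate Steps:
$q{\left(w \right)} = 4 w$ ($q{\left(w \right)} = 4 w 1 = 4 w$)
$o{\left(C \right)} = 4 C$
$F{\left(x,s \right)} = \left(16 + x\right)^{2}$ ($F{\left(x,s \right)} = \left(x + 4 \cdot 4\right)^{2} = \left(x + 16\right)^{2} = \left(16 + x\right)^{2}$)
$F^{2}{\left(q{\left(3 \right)},p \right)} = \left(\left(16 + 4 \cdot 3\right)^{2}\right)^{2} = \left(\left(16 + 12\right)^{2}\right)^{2} = \left(28^{2}\right)^{2} = 784^{2} = 614656$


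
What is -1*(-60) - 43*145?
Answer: -6175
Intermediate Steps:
-1*(-60) - 43*145 = 60 - 6235 = -6175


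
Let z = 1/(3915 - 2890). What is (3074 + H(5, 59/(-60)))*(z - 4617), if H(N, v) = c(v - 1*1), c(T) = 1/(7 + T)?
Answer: -4379072829616/308525 ≈ -1.4194e+7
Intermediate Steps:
z = 1/1025 ≈ 0.00097561
H(N, v) = 1/(6 + v) (H(N, v) = 1/(7 + (v - 1*1)) = 1/(7 + (v - 1)) = 1/(7 + (-1 + v)) = 1/(6 + v))
(3074 + H(5, 59/(-60)))*(z - 4617) = (3074 + 1/(6 + 59/(-60)))*(1/1025 - 4617) = (3074 + 1/(6 + 59*(-1/60)))*(-4732424/1025) = (3074 + 1/(6 - 59/60))*(-4732424/1025) = (3074 + 1/(301/60))*(-4732424/1025) = (3074 + 60/301)*(-4732424/1025) = (925334/301)*(-4732424/1025) = -4379072829616/308525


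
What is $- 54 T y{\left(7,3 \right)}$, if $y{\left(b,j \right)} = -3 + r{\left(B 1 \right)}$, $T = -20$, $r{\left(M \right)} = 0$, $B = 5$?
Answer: $-3240$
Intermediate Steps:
$y{\left(b,j \right)} = -3$ ($y{\left(b,j \right)} = -3 + 0 = -3$)
$- 54 T y{\left(7,3 \right)} = \left(-54\right) \left(-20\right) \left(-3\right) = 1080 \left(-3\right) = -3240$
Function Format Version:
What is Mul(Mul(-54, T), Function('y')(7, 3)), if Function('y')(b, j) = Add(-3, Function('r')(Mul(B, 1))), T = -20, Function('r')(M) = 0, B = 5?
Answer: -3240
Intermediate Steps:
Function('y')(b, j) = -3 (Function('y')(b, j) = Add(-3, 0) = -3)
Mul(Mul(-54, T), Function('y')(7, 3)) = Mul(Mul(-54, -20), -3) = Mul(1080, -3) = -3240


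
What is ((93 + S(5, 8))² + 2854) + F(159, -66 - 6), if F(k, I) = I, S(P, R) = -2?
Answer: 11063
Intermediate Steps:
((93 + S(5, 8))² + 2854) + F(159, -66 - 6) = ((93 - 2)² + 2854) + (-66 - 6) = (91² + 2854) - 72 = (8281 + 2854) - 72 = 11135 - 72 = 11063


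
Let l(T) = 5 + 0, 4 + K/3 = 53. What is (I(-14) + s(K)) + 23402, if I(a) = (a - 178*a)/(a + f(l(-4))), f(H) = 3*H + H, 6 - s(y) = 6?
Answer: 23815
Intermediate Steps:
K = 147 (K = -12 + 3*53 = -12 + 159 = 147)
l(T) = 5
s(y) = 0 (s(y) = 6 - 1*6 = 6 - 6 = 0)
f(H) = 4*H
I(a) = -177*a/(20 + a) (I(a) = (a - 178*a)/(a + 4*5) = (-177*a)/(a + 20) = (-177*a)/(20 + a) = -177*a/(20 + a))
(I(-14) + s(K)) + 23402 = (-177*(-14)/(20 - 14) + 0) + 23402 = (-177*(-14)/6 + 0) + 23402 = (-177*(-14)*⅙ + 0) + 23402 = (413 + 0) + 23402 = 413 + 23402 = 23815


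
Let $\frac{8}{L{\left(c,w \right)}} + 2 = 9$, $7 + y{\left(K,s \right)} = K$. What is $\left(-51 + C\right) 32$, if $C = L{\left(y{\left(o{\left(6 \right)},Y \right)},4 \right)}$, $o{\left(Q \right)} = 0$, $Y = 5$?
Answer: $- \frac{11168}{7} \approx -1595.4$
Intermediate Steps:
$y{\left(K,s \right)} = -7 + K$
$L{\left(c,w \right)} = \frac{8}{7}$ ($L{\left(c,w \right)} = \frac{8}{-2 + 9} = \frac{8}{7}$)
$C = \frac{8}{7} \approx 1.1429$
$\left(-51 + C\right) 32 = \left(-51 + \frac{8}{7}\right) 32 = \left(- \frac{349}{7}\right) 32 = - \frac{11168}{7}$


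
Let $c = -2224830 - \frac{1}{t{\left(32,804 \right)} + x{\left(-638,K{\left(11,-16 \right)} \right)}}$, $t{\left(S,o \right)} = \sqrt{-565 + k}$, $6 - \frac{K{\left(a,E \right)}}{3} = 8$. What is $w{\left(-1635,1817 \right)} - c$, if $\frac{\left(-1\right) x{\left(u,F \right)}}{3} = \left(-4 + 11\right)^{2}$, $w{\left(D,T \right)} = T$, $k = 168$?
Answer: $\frac{48999593735}{22006} - \frac{i \sqrt{397}}{22006} \approx 2.2266 \cdot 10^{6} - 0.00090543 i$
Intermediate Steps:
$K{\left(a,E \right)} = -6$ ($K{\left(a,E \right)} = 18 - 24 = -6$)
$t{\left(S,o \right)} = i \sqrt{397}$ ($t{\left(S,o \right)} = \sqrt{-565 + 168} = \sqrt{-397} = i \sqrt{397}$)
$x{\left(u,F \right)} = -147$ ($x{\left(u,F \right)} = - 3 \left(-4 + 11\right)^{2} = - 3 \cdot 7^{2} = \left(-3\right) 49 = -147$)
$c = -2224830 - \frac{1}{-147 + i \sqrt{397}}$ ($c = -2224830 - \frac{1}{i \sqrt{397} - 147} = -2224830 - \frac{1}{-147 + i \sqrt{397}} \approx -2.2248 \cdot 10^{6} + 0.00090543 i$)
$w{\left(-1635,1817 \right)} - c = 1817 - \left(- \frac{48959608833}{22006} + \frac{i \sqrt{397}}{22006}\right) = 1817 + \left(\frac{48959608833}{22006} - \frac{i \sqrt{397}}{22006}\right) = \frac{48999593735}{22006} - \frac{i \sqrt{397}}{22006}$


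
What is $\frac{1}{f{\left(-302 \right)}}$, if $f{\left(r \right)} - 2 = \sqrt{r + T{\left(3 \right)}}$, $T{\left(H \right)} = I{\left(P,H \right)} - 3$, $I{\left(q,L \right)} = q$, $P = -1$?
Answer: $\frac{1}{155} - \frac{3 i \sqrt{34}}{310} \approx 0.0064516 - 0.056429 i$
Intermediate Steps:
$T{\left(H \right)} = -4$ ($T{\left(H \right)} = -1 - 3 = -4$)
$f{\left(r \right)} = 2 + \sqrt{-4 + r}$ ($f{\left(r \right)} = 2 + \sqrt{r - 4} = 2 + \sqrt{-4 + r}$)
$\frac{1}{f{\left(-302 \right)}} = \frac{1}{2 + \sqrt{-4 - 302}} = \frac{1}{2 + \sqrt{-306}} = \frac{1}{2 + 3 i \sqrt{34}}$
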